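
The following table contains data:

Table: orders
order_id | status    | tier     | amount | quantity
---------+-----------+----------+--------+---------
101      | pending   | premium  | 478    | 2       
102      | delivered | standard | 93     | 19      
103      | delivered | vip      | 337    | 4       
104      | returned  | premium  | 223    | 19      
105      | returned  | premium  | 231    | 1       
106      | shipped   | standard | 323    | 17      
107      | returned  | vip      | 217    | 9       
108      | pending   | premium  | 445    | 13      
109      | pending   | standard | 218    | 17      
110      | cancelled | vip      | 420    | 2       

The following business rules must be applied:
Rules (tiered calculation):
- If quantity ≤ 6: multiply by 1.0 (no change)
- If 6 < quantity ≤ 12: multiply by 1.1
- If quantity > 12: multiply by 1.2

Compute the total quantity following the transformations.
120.9

Step 1: Tier 1 (quantity ≤ 6): 4 records, sum = 9 × 1.0 = 9.0
Step 2: Tier 2 (6 < quantity ≤ 12): 1 records, sum = 9 × 1.1 = 9.9
Step 3: Tier 3 (quantity > 12): 5 records, sum = 85 × 1.2 = 102.0
Step 4: Final sum = 9.0 + 9.9 + 102.0 = 120.9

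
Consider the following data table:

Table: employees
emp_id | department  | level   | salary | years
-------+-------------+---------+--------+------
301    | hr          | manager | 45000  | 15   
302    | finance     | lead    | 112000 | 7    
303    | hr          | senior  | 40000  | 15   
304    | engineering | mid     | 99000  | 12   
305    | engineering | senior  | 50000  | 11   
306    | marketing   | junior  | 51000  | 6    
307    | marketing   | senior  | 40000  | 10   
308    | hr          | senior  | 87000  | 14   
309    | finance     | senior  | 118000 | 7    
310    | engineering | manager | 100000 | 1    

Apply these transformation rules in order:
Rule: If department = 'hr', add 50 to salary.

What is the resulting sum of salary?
742150

Step 1: Count records where department = 'hr': 3
Step 2: Total bonus added: 3 × 50 = 150
Step 3: Original sum of salary: 742000
Step 4: Final sum = 742000 + 150 = 742150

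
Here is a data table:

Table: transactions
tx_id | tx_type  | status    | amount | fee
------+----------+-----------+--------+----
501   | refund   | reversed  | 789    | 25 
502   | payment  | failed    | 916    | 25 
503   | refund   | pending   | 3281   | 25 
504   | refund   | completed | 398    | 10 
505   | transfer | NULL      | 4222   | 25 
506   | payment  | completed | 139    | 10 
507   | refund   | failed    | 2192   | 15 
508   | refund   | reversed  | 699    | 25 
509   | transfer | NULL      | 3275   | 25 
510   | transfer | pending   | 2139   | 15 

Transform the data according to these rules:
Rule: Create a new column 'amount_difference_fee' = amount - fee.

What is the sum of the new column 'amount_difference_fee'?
17850

Step 1: For each record, compute amount - fee
Example calculations:
  789 - 25 = 764
  916 - 25 = 891
  3281 - 25 = 3256
  ...
Step 2: Sum all derived values
Step 3: Total = 17850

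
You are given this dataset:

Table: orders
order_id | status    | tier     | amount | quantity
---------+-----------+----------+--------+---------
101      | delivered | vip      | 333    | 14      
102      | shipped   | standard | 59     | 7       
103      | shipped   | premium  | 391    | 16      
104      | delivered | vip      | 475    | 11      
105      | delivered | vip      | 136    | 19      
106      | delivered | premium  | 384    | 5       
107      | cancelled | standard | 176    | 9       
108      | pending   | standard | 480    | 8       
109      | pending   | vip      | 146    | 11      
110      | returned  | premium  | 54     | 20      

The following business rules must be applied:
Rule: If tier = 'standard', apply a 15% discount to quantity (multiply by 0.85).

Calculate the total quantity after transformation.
116.4

Step 1: Records with tier = 'standard' have total quantity = 24
Step 2: Apply multiplier: 24 × 0.85 = 20.4
Step 3: Other records total: 96
Step 4: Final sum = 20.4 + 96 = 116.4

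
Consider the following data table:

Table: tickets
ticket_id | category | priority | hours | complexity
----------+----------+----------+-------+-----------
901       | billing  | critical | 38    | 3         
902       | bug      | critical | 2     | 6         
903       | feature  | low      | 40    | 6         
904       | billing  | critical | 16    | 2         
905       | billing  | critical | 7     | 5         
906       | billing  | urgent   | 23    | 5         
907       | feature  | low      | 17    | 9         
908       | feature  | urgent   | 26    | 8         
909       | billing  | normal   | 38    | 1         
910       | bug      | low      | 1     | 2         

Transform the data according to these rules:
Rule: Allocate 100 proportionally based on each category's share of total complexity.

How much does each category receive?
billing: 34.04, bug: 17.02, feature: 48.94

Step 1: Calculate total complexity = 47
Step 2: Calculate each category's proportion:
  billing: 16/47 = 34.04% → 34.04
  bug: 8/47 = 17.02% → 17.02
  feature: 23/47 = 48.94% → 48.94
Step 3: Verify: sum of allocations ≈ 100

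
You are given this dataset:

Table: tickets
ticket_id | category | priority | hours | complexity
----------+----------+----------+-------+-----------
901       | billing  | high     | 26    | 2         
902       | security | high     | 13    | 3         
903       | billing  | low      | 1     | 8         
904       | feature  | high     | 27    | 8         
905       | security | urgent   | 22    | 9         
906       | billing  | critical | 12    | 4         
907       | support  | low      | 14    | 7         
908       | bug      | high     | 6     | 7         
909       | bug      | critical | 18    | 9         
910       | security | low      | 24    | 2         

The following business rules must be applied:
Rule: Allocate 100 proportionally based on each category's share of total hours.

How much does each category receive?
billing: 23.93, bug: 14.72, feature: 16.56, security: 36.2, support: 8.59

Step 1: Calculate total hours = 163
Step 2: Calculate each category's proportion:
  billing: 39/163 = 23.93% → 23.93
  bug: 24/163 = 14.72% → 14.72
  feature: 27/163 = 16.56% → 16.56
  security: 59/163 = 36.20% → 36.2
  support: 14/163 = 8.59% → 8.59
Step 3: Verify: sum of allocations ≈ 100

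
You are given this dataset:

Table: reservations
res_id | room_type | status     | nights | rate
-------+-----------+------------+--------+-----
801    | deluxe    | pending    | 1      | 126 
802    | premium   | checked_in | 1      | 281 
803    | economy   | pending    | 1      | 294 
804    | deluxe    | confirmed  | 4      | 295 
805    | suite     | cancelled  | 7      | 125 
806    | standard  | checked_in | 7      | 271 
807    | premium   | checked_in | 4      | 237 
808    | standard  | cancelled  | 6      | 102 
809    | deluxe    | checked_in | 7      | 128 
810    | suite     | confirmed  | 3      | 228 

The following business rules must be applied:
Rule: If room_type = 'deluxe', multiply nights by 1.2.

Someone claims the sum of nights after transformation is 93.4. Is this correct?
No, the correct result is 43.4.

Step 1: Calculate the correct sum after transformation
Step 2: Apply multiplier 1.2 to records where room_type = 'deluxe'
Step 3: Correct result = 43.4
Step 4: Claimed result = 93.4
Step 5: 43.4 ≠ 93.4
Conclusion: The claimed result is incorrect. The correct answer is 43.4.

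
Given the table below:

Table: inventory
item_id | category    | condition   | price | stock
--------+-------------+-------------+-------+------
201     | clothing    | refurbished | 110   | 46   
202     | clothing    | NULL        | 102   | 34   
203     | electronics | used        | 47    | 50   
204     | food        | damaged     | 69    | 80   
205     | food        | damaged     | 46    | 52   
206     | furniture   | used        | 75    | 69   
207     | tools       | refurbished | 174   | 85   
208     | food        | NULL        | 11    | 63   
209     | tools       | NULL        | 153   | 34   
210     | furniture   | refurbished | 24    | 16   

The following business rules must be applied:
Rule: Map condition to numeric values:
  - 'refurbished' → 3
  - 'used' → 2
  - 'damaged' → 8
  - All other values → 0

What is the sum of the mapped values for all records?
29

Step 1: Apply mapping to each record
Step 2: Count by status:
  'refurbished': 3 records × 3 = 9
  'used': 2 records × 2 = 4
  'damaged': 2 records × 8 = 16
Step 3: Sum all mapped values = 29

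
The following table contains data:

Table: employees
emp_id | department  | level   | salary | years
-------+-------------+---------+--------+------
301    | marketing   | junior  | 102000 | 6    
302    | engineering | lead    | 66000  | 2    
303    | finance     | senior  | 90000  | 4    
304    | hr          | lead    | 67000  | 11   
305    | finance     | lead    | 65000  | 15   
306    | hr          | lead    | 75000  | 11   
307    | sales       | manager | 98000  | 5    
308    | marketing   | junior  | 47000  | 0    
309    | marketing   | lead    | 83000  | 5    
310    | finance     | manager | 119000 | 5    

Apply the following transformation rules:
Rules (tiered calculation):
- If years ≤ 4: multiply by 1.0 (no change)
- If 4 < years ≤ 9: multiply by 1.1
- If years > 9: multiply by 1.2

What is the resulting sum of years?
73.5

Step 1: Tier 1 (years ≤ 4): 3 records, sum = 6 × 1.0 = 6.0
Step 2: Tier 2 (4 < years ≤ 9): 4 records, sum = 21 × 1.1 = 23.1
Step 3: Tier 3 (years > 9): 3 records, sum = 37 × 1.2 = 44.4
Step 4: Final sum = 6.0 + 23.1 + 44.4 = 73.5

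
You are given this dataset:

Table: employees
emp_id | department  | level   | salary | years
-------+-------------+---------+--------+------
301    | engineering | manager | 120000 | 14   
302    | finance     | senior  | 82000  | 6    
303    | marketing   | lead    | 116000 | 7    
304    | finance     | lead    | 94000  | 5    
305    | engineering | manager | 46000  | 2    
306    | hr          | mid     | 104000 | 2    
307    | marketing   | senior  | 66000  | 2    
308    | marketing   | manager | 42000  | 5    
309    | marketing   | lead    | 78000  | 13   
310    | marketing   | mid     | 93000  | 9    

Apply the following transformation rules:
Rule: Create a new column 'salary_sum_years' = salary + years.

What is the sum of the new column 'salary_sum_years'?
841065

Step 1: For each record, compute salary + years
Example calculations:
  120000 + 14 = 120014
  82000 + 6 = 82006
  116000 + 7 = 116007
  ...
Step 2: Sum all derived values
Step 3: Total = 841065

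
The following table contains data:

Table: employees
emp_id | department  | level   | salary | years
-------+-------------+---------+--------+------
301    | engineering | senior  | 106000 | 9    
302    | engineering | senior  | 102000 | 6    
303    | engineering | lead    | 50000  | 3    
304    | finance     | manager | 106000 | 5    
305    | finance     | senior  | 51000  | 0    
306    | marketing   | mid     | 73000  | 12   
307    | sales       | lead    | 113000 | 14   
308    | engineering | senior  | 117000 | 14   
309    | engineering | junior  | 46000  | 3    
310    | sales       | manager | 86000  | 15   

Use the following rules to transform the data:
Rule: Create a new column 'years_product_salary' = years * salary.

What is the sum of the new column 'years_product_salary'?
7770000

Step 1: For each record, compute years * salary
Example calculations:
  9 * 106000 = 954000
  6 * 102000 = 612000
  3 * 50000 = 150000
  ...
Step 2: Sum all derived values
Step 3: Total = 7770000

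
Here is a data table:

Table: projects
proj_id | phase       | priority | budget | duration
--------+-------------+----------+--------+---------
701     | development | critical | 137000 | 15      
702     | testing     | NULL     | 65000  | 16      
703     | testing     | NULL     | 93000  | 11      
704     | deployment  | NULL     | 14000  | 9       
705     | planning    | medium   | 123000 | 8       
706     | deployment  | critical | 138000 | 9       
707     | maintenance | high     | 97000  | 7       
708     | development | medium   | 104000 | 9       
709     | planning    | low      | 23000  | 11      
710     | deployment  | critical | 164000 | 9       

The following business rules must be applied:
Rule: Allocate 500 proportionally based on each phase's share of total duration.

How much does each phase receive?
deployment: 129.81, development: 115.38, maintenance: 33.65, planning: 91.35, testing: 129.81

Step 1: Calculate total duration = 104
Step 2: Calculate each phase's proportion:
  deployment: 27/104 = 25.96% → 129.81
  development: 24/104 = 23.08% → 115.38
  maintenance: 7/104 = 6.73% → 33.65
  planning: 19/104 = 18.27% → 91.35
  testing: 27/104 = 25.96% → 129.81
Step 3: Verify: sum of allocations ≈ 500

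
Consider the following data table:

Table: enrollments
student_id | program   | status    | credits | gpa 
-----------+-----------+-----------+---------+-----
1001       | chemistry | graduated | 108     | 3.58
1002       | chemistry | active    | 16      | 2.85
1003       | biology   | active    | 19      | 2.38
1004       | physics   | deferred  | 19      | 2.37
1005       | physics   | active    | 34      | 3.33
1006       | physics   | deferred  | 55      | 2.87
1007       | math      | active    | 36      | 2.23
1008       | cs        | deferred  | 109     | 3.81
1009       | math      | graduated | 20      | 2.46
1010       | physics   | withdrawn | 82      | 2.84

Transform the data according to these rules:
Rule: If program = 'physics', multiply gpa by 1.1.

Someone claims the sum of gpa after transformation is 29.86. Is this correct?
Yes, the result is correct.

Step 1: Calculate the correct sum after transformation
Step 2: Apply multiplier 1.1 to records where program = 'physics'
Step 3: Correct result = 29.86
Step 4: Claimed result = 29.86
Step 5: 29.86 = 29.86 ✓
Conclusion: The claimed result is correct.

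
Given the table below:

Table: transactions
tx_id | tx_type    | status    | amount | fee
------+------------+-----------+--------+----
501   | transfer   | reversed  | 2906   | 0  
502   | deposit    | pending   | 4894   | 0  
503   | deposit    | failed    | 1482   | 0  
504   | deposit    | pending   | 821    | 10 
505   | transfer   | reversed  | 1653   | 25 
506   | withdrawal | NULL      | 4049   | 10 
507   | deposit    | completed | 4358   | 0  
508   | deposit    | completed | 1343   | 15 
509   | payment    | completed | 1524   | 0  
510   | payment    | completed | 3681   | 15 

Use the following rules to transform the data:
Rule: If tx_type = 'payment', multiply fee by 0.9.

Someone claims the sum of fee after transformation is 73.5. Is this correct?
Yes, the result is correct.

Step 1: Calculate the correct sum after transformation
Step 2: Apply multiplier 0.9 to records where tx_type = 'payment'
Step 3: Correct result = 73.5
Step 4: Claimed result = 73.5
Step 5: 73.5 = 73.5 ✓
Conclusion: The claimed result is correct.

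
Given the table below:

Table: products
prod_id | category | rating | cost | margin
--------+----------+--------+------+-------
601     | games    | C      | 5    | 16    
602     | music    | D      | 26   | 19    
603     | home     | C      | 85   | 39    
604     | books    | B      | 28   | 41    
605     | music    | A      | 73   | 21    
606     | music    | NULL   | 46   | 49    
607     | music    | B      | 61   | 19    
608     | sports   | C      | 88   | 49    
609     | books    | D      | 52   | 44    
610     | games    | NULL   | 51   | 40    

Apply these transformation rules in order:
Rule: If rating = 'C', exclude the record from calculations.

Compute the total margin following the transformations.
233

Step 1: Identify records where rating = 'C'
Step 2: The excluded records sum to 104
Step 3: Original total margin = 337
Step 4: Remaining total = 337 - 104 = 233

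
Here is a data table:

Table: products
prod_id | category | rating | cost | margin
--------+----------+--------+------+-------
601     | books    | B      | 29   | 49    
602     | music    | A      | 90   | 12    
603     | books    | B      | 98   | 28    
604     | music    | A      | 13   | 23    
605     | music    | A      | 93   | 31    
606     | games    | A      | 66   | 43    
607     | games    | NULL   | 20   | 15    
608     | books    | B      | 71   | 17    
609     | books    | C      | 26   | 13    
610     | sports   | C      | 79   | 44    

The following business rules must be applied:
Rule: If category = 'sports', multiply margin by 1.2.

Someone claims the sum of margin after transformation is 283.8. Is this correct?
Yes, the result is correct.

Step 1: Calculate the correct sum after transformation
Step 2: Apply multiplier 1.2 to records where category = 'sports'
Step 3: Correct result = 283.8
Step 4: Claimed result = 283.8
Step 5: 283.8 = 283.8 ✓
Conclusion: The claimed result is correct.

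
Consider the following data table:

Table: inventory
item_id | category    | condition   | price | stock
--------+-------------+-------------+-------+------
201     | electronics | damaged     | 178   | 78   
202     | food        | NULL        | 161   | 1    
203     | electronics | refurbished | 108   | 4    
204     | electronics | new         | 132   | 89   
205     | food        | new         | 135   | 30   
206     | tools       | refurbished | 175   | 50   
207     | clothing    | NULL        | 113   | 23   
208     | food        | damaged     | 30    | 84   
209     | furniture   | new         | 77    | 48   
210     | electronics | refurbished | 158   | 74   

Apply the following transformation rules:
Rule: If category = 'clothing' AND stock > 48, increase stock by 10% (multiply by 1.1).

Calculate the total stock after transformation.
481

Step 1: Find records where category = 'clothing' AND stock > 48
Step 2: 0 records match, summing to 0
Step 3: After multiplier: 0 × 1.1 = 0.0
Step 4: Unaffected records sum: 481
Step 5: Final sum = 0.0 + 481 = 481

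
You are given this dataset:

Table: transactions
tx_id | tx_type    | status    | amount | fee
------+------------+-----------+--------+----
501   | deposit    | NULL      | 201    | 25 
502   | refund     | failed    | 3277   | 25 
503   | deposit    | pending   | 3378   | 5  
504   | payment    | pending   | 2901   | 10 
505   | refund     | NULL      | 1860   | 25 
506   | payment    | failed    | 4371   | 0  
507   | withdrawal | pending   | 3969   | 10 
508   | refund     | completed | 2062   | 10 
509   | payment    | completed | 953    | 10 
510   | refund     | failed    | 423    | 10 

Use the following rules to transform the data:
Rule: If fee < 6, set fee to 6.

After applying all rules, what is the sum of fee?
137

Step 1: 2 records have fee < 6
Step 2: These records originally summed to 5
Step 3: After setting to minimum: 2 × 6 = 12
Step 4: Unaffected records sum: 125
Step 5: Final sum = 12 + 125 = 137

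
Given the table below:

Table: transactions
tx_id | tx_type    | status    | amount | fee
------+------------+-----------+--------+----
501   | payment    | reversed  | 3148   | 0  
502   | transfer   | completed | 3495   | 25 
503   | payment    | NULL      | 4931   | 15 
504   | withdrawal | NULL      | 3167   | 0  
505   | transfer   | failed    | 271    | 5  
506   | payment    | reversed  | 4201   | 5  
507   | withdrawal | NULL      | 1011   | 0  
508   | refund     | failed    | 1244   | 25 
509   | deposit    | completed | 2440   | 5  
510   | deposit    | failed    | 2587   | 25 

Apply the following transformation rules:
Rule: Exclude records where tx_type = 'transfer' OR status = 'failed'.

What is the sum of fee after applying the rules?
25

Step 1: Find records where tx_type = 'transfer' OR status = 'failed'
Step 2: 4 records match, summing to 80
Step 3: Original sum: 105
Step 4: Remaining sum = 105 - 80 = 25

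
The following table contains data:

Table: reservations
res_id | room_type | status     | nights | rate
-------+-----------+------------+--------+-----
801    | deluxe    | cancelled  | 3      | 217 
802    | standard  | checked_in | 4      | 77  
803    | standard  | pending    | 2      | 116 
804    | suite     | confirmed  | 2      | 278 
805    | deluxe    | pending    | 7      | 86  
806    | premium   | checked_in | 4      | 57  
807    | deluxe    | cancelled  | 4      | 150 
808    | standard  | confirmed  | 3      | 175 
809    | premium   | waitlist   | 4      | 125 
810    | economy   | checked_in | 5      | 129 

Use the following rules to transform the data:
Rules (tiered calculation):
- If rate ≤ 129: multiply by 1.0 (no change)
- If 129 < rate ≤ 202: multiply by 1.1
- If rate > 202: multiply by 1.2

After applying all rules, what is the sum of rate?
1541.5

Step 1: Tier 1 (rate ≤ 129): 6 records, sum = 590 × 1.0 = 590.0
Step 2: Tier 2 (129 < rate ≤ 202): 2 records, sum = 325 × 1.1 = 357.5
Step 3: Tier 3 (rate > 202): 2 records, sum = 495 × 1.2 = 594.0
Step 4: Final sum = 590.0 + 357.5 + 594.0 = 1541.5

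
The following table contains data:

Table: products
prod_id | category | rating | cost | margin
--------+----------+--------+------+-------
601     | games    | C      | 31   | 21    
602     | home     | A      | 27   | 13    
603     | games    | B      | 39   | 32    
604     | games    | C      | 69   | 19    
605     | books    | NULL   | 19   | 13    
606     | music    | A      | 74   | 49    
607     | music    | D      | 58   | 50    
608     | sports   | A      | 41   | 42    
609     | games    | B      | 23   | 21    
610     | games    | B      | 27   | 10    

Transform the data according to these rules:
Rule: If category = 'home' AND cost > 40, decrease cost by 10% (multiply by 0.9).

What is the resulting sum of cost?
408

Step 1: Find records where category = 'home' AND cost > 40
Step 2: 0 records match, summing to 0
Step 3: After multiplier: 0 × 0.9 = 0.0
Step 4: Unaffected records sum: 408
Step 5: Final sum = 0.0 + 408 = 408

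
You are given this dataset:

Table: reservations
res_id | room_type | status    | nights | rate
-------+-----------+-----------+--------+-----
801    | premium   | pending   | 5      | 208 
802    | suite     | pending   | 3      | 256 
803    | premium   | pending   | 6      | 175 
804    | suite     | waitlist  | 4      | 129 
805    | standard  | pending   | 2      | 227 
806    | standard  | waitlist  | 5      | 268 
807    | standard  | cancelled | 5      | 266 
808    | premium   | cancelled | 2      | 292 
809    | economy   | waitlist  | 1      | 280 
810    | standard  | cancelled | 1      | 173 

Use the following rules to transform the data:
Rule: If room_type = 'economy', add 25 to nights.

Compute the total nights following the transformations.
59

Step 1: Count records where room_type = 'economy': 1
Step 2: Total bonus added: 1 × 25 = 25
Step 3: Original sum of nights: 34
Step 4: Final sum = 34 + 25 = 59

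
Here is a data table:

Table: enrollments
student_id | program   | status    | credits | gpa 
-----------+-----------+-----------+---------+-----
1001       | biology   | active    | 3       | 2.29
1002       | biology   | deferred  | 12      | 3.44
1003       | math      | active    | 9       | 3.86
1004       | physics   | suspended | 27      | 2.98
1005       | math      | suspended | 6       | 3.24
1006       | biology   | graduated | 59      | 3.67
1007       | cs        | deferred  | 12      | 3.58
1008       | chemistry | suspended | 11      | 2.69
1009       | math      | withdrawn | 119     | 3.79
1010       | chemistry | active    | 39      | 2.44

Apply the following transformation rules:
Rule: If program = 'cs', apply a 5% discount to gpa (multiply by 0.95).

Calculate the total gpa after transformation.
31.8

Step 1: Records with program = 'cs' have total gpa = 3.58
Step 2: Apply multiplier: 3.58 × 0.95 = 3.4
Step 3: Other records total: 28.4
Step 4: Final sum = 3.4 + 28.4 = 31.8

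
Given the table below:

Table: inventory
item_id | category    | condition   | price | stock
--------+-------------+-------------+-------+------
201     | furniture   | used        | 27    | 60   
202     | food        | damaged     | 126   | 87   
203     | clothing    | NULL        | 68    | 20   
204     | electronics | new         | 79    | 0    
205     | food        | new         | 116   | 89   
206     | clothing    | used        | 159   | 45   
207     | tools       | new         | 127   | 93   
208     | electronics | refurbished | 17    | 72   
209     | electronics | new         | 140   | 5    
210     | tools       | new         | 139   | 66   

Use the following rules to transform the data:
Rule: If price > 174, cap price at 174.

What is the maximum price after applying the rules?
159

Step 1: Original maximum price = 159
Step 2: Check cap of 174 against maximum
Step 3: No records exceed the cap (max 159 <= cap 174), so no capping applies
Step 4: Maximum after transformation = 159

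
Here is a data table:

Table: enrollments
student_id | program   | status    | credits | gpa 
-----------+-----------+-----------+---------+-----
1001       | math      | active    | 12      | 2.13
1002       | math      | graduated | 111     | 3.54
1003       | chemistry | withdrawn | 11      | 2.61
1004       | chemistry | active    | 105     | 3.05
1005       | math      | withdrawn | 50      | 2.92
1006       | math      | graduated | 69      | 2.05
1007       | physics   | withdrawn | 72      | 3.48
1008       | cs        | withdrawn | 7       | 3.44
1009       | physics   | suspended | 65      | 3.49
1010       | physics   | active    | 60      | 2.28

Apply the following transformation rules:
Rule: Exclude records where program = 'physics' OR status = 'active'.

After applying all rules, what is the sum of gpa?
14.56

Step 1: Find records where program = 'physics' OR status = 'active'
Step 2: 5 records match, summing to 14.43
Step 3: Original sum: 28.99
Step 4: Remaining sum = 28.99 - 14.43 = 14.56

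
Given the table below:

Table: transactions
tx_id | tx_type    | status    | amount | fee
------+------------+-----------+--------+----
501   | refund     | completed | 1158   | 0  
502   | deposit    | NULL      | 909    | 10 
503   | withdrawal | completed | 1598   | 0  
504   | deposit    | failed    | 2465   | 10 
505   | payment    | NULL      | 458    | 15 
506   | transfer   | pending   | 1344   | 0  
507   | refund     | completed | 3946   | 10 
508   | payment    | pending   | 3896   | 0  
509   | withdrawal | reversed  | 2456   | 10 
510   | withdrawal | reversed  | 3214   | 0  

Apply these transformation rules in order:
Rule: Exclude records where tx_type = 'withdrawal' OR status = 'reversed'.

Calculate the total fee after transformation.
45

Step 1: Find records where tx_type = 'withdrawal' OR status = 'reversed'
Step 2: 3 records match, summing to 10
Step 3: Original sum: 55
Step 4: Remaining sum = 55 - 10 = 45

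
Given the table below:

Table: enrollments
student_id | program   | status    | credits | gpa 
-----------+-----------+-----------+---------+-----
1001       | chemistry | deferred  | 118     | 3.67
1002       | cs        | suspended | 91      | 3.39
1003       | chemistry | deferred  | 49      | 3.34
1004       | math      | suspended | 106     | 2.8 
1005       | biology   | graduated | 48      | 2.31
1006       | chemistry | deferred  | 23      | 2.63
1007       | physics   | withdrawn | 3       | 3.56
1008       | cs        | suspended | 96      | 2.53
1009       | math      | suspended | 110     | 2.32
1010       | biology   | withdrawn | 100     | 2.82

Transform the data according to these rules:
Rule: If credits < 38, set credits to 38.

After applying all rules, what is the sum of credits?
794

Step 1: 2 records have credits < 38
Step 2: These records originally summed to 26
Step 3: After setting to minimum: 2 × 38 = 76
Step 4: Unaffected records sum: 718
Step 5: Final sum = 76 + 718 = 794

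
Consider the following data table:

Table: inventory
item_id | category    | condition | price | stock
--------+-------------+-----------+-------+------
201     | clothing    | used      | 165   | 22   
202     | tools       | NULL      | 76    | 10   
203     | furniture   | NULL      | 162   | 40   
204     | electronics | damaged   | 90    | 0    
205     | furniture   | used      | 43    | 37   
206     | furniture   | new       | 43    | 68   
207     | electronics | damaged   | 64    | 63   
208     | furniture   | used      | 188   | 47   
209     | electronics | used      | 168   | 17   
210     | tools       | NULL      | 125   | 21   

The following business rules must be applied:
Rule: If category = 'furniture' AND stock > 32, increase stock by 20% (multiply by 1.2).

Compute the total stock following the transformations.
363.4

Step 1: Find records where category = 'furniture' AND stock > 32
Step 2: 4 records match, summing to 192
Step 3: After multiplier: 192 × 1.2 = 230.4
Step 4: Unaffected records sum: 133
Step 5: Final sum = 230.4 + 133 = 363.4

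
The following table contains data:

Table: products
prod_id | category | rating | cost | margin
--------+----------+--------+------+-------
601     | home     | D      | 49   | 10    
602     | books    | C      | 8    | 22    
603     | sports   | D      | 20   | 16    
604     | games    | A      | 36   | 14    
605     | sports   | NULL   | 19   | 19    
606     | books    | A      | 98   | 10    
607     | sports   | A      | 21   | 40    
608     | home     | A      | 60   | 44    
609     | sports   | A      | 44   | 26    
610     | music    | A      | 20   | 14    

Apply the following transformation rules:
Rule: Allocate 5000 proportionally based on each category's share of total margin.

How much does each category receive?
books: 744.19, games: 325.58, home: 1255.81, music: 325.58, sports: 2348.84

Step 1: Calculate total margin = 215
Step 2: Calculate each category's proportion:
  books: 32/215 = 14.88% → 744.19
  games: 14/215 = 6.51% → 325.58
  home: 54/215 = 25.12% → 1255.81
  music: 14/215 = 6.51% → 325.58
  sports: 101/215 = 46.98% → 2348.84
Step 3: Verify: sum of allocations ≈ 5000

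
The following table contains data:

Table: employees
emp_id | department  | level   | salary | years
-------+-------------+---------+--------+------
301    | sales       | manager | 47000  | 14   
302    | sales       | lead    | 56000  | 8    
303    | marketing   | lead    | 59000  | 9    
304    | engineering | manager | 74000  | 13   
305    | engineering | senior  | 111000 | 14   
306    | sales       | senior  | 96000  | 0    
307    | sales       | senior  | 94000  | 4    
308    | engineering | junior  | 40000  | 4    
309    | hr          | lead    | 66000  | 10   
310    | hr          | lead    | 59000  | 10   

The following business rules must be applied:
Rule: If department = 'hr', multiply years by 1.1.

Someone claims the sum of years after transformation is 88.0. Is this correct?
Yes, the result is correct.

Step 1: Calculate the correct sum after transformation
Step 2: Apply multiplier 1.1 to records where department = 'hr'
Step 3: Correct result = 88.0
Step 4: Claimed result = 88.0
Step 5: 88.0 = 88.0 ✓
Conclusion: The claimed result is correct.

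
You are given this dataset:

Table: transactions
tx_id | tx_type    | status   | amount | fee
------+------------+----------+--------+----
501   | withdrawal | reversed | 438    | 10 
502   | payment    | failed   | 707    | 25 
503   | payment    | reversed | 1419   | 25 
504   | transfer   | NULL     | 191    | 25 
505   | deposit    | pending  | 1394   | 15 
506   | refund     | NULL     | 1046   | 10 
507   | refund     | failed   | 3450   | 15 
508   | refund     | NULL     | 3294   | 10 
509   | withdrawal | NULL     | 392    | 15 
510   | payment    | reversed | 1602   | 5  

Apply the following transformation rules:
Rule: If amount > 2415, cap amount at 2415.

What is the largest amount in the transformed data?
2415

Step 1: Original maximum amount = 3450
Step 2: Apply cap at 2415
Step 3: 2 records had amount > 2415 and were capped
Step 4: Maximum after transformation = 2415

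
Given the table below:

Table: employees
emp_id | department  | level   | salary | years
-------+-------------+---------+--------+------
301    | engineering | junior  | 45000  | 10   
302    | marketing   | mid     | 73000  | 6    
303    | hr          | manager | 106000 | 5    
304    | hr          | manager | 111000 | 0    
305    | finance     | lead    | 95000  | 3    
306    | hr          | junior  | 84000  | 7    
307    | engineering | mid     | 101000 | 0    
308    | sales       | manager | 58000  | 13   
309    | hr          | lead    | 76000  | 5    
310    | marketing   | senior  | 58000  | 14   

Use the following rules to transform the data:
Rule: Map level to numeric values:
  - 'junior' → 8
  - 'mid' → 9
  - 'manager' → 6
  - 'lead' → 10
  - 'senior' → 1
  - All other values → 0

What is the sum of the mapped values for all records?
73

Step 1: Apply mapping to each record
Step 2: Count by status:
  'junior': 2 records × 8 = 16
  'mid': 2 records × 9 = 18
  'manager': 3 records × 6 = 18
  'lead': 2 records × 10 = 20
  'senior': 1 records × 1 = 1
Step 3: Sum all mapped values = 73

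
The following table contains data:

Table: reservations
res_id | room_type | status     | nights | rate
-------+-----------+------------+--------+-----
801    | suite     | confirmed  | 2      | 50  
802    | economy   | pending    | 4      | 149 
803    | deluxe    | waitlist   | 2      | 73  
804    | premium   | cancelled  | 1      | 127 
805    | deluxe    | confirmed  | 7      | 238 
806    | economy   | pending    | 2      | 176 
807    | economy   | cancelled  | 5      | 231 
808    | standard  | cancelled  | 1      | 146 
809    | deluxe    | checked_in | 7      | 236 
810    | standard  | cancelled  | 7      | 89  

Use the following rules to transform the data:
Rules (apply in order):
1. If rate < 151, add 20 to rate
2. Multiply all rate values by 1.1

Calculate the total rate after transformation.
1798.5

Step 1: Apply Rule 1 - Add 20 to records with rate < 151
  - 6 records affected: 634 + (6 × 20) = 754
  - Unaffected records: 881
  - Sum after Rule 1: 1635
Step 2: Apply Rule 2 - Multiply all by 1.1
  - 1635 × 1.1 = 1798.5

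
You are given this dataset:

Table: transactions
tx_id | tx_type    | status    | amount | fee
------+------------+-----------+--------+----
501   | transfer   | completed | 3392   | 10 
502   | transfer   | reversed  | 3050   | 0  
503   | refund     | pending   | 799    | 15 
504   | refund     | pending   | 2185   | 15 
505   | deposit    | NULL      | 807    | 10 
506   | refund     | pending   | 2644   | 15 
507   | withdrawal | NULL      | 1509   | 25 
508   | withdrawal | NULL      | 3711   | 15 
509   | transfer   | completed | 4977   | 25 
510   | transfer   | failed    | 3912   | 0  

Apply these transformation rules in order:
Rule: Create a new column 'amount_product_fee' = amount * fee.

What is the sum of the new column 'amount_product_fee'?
344225

Step 1: For each record, compute amount * fee
Example calculations:
  3392 * 10 = 33920
  3050 * 0 = 0
  799 * 15 = 11985
  ...
Step 2: Sum all derived values
Step 3: Total = 344225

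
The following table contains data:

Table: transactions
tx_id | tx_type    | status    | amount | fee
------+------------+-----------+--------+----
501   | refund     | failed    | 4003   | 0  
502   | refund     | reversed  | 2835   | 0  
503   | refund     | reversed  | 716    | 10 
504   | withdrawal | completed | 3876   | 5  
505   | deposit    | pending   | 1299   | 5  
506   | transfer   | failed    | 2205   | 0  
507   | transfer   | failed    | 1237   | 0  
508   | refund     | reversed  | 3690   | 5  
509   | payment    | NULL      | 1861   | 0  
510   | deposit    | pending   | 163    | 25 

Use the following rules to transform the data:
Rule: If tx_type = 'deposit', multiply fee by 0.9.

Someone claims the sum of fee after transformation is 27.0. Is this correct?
No, the correct result is 47.0.

Step 1: Calculate the correct sum after transformation
Step 2: Apply multiplier 0.9 to records where tx_type = 'deposit'
Step 3: Correct result = 47.0
Step 4: Claimed result = 27.0
Step 5: 47.0 ≠ 27.0
Conclusion: The claimed result is incorrect. The correct answer is 47.0.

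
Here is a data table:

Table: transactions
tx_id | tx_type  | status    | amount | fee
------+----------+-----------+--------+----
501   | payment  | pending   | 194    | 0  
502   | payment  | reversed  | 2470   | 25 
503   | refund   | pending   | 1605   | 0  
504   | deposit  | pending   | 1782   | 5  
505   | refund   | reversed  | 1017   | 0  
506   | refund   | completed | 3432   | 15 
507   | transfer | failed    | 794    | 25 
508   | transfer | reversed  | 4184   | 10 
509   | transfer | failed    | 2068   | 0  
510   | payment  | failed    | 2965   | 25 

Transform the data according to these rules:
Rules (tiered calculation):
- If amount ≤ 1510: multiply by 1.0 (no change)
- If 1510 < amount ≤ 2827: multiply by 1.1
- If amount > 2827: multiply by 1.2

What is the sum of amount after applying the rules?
23419.7

Step 1: Tier 1 (amount ≤ 1510): 3 records, sum = 2005 × 1.0 = 2005.0
Step 2: Tier 2 (1510 < amount ≤ 2827): 4 records, sum = 7925 × 1.1 = 8717.5
Step 3: Tier 3 (amount > 2827): 3 records, sum = 10581 × 1.2 = 12697.2
Step 4: Final sum = 2005.0 + 8717.5 + 12697.2 = 23419.7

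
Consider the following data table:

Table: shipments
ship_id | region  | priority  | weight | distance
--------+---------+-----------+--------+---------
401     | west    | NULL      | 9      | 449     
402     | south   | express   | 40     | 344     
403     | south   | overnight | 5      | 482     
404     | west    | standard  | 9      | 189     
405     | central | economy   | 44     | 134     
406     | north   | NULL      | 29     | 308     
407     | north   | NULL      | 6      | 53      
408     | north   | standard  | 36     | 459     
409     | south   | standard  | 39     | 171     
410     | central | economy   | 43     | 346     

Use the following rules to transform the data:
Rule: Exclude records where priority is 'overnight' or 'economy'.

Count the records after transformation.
7

Step 1: Count records to exclude
  - 1 (overnight) + 2 (economy) = 3 records
Step 2: Total records: 10
Step 3: Remaining = 10 - 3 = 7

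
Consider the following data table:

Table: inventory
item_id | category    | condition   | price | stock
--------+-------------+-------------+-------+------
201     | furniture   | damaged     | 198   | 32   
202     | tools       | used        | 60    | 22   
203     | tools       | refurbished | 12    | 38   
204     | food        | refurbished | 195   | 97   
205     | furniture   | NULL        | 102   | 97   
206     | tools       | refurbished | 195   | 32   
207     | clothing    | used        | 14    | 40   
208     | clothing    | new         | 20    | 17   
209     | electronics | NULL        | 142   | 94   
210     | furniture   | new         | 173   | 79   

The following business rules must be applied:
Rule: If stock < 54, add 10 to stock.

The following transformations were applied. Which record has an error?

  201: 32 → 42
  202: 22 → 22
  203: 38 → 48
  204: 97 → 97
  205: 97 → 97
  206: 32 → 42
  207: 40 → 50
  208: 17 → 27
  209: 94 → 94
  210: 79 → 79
Record 202 has an error. The correct transformed value should be 32, not 22.

Step 1: Check each record against the rule
Step 2: Record 202 has stock = 22
Step 3: Since 22 < 54, the bonus should have been applied
Step 4: Correct value = 32, but claimed value = 22
Conclusion: Record 202 has the error.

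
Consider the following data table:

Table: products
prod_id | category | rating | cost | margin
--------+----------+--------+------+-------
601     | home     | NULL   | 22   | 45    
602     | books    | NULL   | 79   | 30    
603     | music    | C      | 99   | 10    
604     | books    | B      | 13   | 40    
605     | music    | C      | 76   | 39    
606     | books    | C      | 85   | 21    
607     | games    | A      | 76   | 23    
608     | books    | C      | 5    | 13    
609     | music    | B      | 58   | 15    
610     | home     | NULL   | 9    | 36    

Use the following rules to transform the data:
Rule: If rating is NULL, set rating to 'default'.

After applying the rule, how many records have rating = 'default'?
3

Step 1: Count records where rating IS NULL
Step 2: Found 3 records with NULL rating
Step 3: These records will have rating set to 'default'
Step 4: Records already having rating = 'default': 0
Step 5: Answer: 3 + 0 = 3 records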